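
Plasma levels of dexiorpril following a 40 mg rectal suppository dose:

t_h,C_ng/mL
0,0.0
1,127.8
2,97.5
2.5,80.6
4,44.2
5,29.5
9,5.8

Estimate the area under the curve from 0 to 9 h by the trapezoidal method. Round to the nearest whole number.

Trapezoidal AUC_0→9:
  [0→1]: (0.0+127.8)/2 × 1 = 63.9
  [1→2]: (127.8+97.5)/2 × 1 = 112.65
  [2→2.5]: (97.5+80.6)/2 × 0.5 = 44.525
  [2.5→4]: (80.6+44.2)/2 × 1.5 = 93.6
  [4→5]: (44.2+29.5)/2 × 1 = 36.85
  [5→9]: (29.5+5.8)/2 × 4 = 70.6
  Sum = 422.125 ng/mL·h

AUC = 422 ng/mL·h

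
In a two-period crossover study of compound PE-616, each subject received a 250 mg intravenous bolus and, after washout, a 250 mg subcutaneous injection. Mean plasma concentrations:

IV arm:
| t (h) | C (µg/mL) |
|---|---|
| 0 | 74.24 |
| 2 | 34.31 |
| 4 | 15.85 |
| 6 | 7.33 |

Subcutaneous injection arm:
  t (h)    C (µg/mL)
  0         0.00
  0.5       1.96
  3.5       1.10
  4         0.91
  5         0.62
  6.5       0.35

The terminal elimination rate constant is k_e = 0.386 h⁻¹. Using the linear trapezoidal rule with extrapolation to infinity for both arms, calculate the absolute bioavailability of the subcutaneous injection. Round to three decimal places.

Trapezoidal AUC_0→6 (IV):
  [0→2]: (74.24+34.31)/2 × 2 = 108.55
  [2→4]: (34.31+15.85)/2 × 2 = 50.16
  [4→6]: (15.85+7.33)/2 × 2 = 23.18
  Sum = 181.89 µg/mL·h
IV tail: 7.33/0.386 = 18.990; AUC_iv,0→∞ = 181.89 + 18.990 = 200.88 µg/mL·h
Trapezoidal AUC_0→6.5 (subcutaneous injection):
  [0→0.5]: (0.00+1.96)/2 × 0.5 = 0.49
  [0.5→3.5]: (1.96+1.10)/2 × 3 = 4.59
  [3.5→4]: (1.10+0.91)/2 × 0.5 = 0.5025
  [4→5]: (0.91+0.62)/2 × 1 = 0.765
  [5→6.5]: (0.62+0.35)/2 × 1.5 = 0.7275
  Sum = 7.075 µg/mL·h
subcutaneous injection tail: 0.35/0.386 = 0.907; AUC_ev,0→∞ = 7.075 + 0.907 = 7.982 µg/mL·h
F = (AUC_ev/D_ev)/(AUC_iv/D_iv) = (7.982/250)/(200.88/250) = 0.031928/0.80352 = 0.0397

F = 0.040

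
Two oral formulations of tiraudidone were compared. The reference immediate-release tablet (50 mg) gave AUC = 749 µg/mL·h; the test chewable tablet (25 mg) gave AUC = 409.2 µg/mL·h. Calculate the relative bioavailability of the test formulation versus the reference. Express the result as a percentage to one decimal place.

F_rel = (AUC_test/D_test) / (AUC_ref/D_ref)
      = (409.2/25) / (749/50)
      = 16.368 / 14.98 = 1.0927 = 109.27%

F_rel = 109.3%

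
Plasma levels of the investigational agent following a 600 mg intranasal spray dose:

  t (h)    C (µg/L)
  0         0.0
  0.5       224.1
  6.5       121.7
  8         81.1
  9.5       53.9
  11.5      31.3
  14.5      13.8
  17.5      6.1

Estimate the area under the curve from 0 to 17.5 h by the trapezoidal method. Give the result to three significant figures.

AUC = 1530 µg/L·h

Trapezoidal AUC_0→17.5:
  [0→0.5]: (0.0+224.1)/2 × 0.5 = 56.025
  [0.5→6.5]: (224.1+121.7)/2 × 6 = 1037.4
  [6.5→8]: (121.7+81.1)/2 × 1.5 = 152.1
  [8→9.5]: (81.1+53.9)/2 × 1.5 = 101.25
  [9.5→11.5]: (53.9+31.3)/2 × 2 = 85.2
  [11.5→14.5]: (31.3+13.8)/2 × 3 = 67.65
  [14.5→17.5]: (13.8+6.1)/2 × 3 = 29.85
  Sum = 1529.475 µg/L·h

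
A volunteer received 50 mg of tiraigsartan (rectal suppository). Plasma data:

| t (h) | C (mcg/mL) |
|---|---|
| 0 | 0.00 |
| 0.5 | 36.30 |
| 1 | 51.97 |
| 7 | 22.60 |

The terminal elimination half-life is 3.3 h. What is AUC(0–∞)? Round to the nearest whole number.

AUC = 362 mcg/mL·h

Trapezoidal AUC_0→7:
  [0→0.5]: (0.00+36.30)/2 × 0.5 = 9.075
  [0.5→1]: (36.30+51.97)/2 × 0.5 = 22.0675
  [1→7]: (51.97+22.60)/2 × 6 = 223.71
  Sum = 254.8525 mcg/mL·h
k_e = ln2 / t½ = 0.693147 / 3.3 = 0.2100 h^-1
Extrapolated tail: C_last / k_e = 22.60 / 0.21 = 107.619
AUC_0→∞ = 254.8525 + 107.619 = 362.4715 mcg/mL·h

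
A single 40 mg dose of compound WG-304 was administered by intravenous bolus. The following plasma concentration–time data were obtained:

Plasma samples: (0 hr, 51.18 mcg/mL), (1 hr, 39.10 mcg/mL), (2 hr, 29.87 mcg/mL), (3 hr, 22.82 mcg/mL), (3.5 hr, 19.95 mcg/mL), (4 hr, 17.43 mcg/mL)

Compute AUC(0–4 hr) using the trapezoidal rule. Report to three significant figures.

AUC = 126 mcg/mL·hr

Trapezoidal AUC_0→4:
  [0→1]: (51.18+39.10)/2 × 1 = 45.14
  [1→2]: (39.10+29.87)/2 × 1 = 34.485
  [2→3]: (29.87+22.82)/2 × 1 = 26.345
  [3→3.5]: (22.82+19.95)/2 × 0.5 = 10.6925
  [3.5→4]: (19.95+17.43)/2 × 0.5 = 9.345
  Sum = 126.0075 mcg/mL·hr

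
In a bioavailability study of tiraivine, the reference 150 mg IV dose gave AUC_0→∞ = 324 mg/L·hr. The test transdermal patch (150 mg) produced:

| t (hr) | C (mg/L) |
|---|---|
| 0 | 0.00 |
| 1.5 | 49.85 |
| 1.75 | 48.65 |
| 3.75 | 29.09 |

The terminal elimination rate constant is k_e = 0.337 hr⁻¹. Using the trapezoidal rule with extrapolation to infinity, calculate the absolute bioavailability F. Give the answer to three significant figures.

F = 0.660

Trapezoidal AUC_0→3.75 (transdermal patch):
  [0→1.5]: (0.00+49.85)/2 × 1.5 = 37.3875
  [1.5→1.75]: (49.85+48.65)/2 × 0.25 = 12.3125
  [1.75→3.75]: (48.65+29.09)/2 × 2 = 77.74
  Sum = 127.44 mg/L·hr
Tail: C_last/k_e = 29.09/0.337 = 86.320
AUC_0→∞ (transdermal patch) = 127.44 + 86.320 = 213.76 mg/L·hr
F = (AUC_ev/D_ev)/(AUC_iv/D_iv) = (213.76/150)/(324/150) = 1.42507/2.16 = 0.6598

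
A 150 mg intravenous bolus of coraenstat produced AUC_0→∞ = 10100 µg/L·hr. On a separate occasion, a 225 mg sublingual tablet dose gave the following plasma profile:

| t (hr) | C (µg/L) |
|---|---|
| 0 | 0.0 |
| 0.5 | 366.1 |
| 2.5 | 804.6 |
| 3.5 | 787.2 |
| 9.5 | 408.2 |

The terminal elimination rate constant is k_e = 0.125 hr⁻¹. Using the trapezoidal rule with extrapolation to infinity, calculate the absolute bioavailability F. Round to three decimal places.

F = 0.588

Trapezoidal AUC_0→9.5 (sublingual tablet):
  [0→0.5]: (0.0+366.1)/2 × 0.5 = 91.525
  [0.5→2.5]: (366.1+804.6)/2 × 2 = 1170.7
  [2.5→3.5]: (804.6+787.2)/2 × 1 = 795.9
  [3.5→9.5]: (787.2+408.2)/2 × 6 = 3586.2
  Sum = 5644.325 µg/L·hr
Tail: C_last/k_e = 408.2/0.125 = 3265.600
AUC_0→∞ (sublingual tablet) = 5644.325 + 3265.600 = 8909.925 µg/L·hr
F = (AUC_ev/D_ev)/(AUC_iv/D_iv) = (8909.925/225)/(10100/150) = 39.5997/67.3333 = 0.5881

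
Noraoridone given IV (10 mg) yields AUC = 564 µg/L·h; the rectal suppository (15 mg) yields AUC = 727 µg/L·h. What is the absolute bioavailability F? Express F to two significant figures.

F = 0.86

F = (AUC_ev / D_ev) / (AUC_iv / D_iv)
  = (727/15) / (564/10)
  = 48.4667 / 56.4 = 0.8593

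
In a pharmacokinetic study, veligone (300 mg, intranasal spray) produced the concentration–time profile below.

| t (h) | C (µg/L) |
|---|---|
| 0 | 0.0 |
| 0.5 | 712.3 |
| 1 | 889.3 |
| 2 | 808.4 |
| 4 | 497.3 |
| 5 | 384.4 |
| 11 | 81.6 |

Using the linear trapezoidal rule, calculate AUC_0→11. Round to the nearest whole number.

AUC = 4572 µg/L·h

Trapezoidal AUC_0→11:
  [0→0.5]: (0.0+712.3)/2 × 0.5 = 178.075
  [0.5→1]: (712.3+889.3)/2 × 0.5 = 400.4
  [1→2]: (889.3+808.4)/2 × 1 = 848.85
  [2→4]: (808.4+497.3)/2 × 2 = 1305.7
  [4→5]: (497.3+384.4)/2 × 1 = 440.85
  [5→11]: (384.4+81.6)/2 × 6 = 1398.0
  Sum = 4571.875 µg/L·h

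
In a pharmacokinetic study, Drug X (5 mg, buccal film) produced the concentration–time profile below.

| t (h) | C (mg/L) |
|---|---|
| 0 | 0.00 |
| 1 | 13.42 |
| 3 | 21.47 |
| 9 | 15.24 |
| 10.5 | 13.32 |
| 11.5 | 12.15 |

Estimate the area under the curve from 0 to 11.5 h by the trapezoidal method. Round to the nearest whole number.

AUC = 186 mg/L·h

Trapezoidal AUC_0→11.5:
  [0→1]: (0.00+13.42)/2 × 1 = 6.71
  [1→3]: (13.42+21.47)/2 × 2 = 34.89
  [3→9]: (21.47+15.24)/2 × 6 = 110.13
  [9→10.5]: (15.24+13.32)/2 × 1.5 = 21.42
  [10.5→11.5]: (13.32+12.15)/2 × 1 = 12.735
  Sum = 185.885 mg/L·h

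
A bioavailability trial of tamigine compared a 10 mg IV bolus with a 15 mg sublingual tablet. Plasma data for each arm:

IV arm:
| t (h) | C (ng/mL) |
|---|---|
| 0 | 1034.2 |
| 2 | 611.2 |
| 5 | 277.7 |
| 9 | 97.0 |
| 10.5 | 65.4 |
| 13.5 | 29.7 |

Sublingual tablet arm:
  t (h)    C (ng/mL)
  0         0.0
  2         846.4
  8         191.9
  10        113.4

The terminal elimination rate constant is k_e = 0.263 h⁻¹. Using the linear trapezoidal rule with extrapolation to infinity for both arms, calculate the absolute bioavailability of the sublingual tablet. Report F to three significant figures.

Trapezoidal AUC_0→13.5 (IV):
  [0→2]: (1034.2+611.2)/2 × 2 = 1645.4
  [2→5]: (611.2+277.7)/2 × 3 = 1333.35
  [5→9]: (277.7+97.0)/2 × 4 = 749.4
  [9→10.5]: (97.0+65.4)/2 × 1.5 = 121.8
  [10.5→13.5]: (65.4+29.7)/2 × 3 = 142.65
  Sum = 3992.6 ng/mL·h
IV tail: 29.7/0.263 = 112.928; AUC_iv,0→∞ = 3992.6 + 112.928 = 4105.528 ng/mL·h
Trapezoidal AUC_0→10 (sublingual tablet):
  [0→2]: (0.0+846.4)/2 × 2 = 846.4
  [2→8]: (846.4+191.9)/2 × 6 = 3114.9
  [8→10]: (191.9+113.4)/2 × 2 = 305.3
  Sum = 4266.6 ng/mL·h
sublingual tablet tail: 113.4/0.263 = 431.179; AUC_ev,0→∞ = 4266.6 + 431.179 = 4697.779 ng/mL·h
F = (AUC_ev/D_ev)/(AUC_iv/D_iv) = (4697.779/15)/(4105.528/10) = 313.185/410.5528 = 0.7628

F = 0.763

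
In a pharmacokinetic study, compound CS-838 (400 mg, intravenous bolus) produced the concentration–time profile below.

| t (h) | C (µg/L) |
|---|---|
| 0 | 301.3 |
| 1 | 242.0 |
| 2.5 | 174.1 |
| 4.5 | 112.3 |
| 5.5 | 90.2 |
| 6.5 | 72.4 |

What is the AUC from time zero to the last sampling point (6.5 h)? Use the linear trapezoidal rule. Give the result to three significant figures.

Trapezoidal AUC_0→6.5:
  [0→1]: (301.3+242.0)/2 × 1 = 271.65
  [1→2.5]: (242.0+174.1)/2 × 1.5 = 312.075
  [2.5→4.5]: (174.1+112.3)/2 × 2 = 286.4
  [4.5→5.5]: (112.3+90.2)/2 × 1 = 101.25
  [5.5→6.5]: (90.2+72.4)/2 × 1 = 81.3
  Sum = 1052.675 µg/L·h

AUC = 1050 µg/L·h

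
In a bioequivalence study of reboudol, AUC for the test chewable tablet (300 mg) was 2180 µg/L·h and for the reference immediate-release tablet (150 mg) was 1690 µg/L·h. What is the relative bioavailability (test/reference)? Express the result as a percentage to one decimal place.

F_rel = (AUC_test/D_test) / (AUC_ref/D_ref)
      = (2180/300) / (1690/150)
      = 7.26667 / 11.2667 = 0.6450 = 64.50%

F_rel = 64.5%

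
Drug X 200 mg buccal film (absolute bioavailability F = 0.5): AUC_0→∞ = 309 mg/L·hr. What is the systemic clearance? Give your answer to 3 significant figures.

CL = 0.324 L/hr

CL = F × Dose / AUC_0→∞
   = 0.5 × 200 / 309 = 0.323625 L/hr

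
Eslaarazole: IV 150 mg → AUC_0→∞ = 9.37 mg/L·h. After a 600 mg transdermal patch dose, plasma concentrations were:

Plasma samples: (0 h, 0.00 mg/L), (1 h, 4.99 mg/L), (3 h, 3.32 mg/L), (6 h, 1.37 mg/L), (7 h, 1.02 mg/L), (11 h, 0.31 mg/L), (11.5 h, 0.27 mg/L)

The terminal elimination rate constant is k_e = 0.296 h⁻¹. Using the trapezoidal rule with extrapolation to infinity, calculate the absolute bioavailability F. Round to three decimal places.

Trapezoidal AUC_0→11.5 (transdermal patch):
  [0→1]: (0.00+4.99)/2 × 1 = 2.495
  [1→3]: (4.99+3.32)/2 × 2 = 8.31
  [3→6]: (3.32+1.37)/2 × 3 = 7.035
  [6→7]: (1.37+1.02)/2 × 1 = 1.195
  [7→11]: (1.02+0.31)/2 × 4 = 2.66
  [11→11.5]: (0.31+0.27)/2 × 0.5 = 0.145
  Sum = 21.84 mg/L·h
Tail: C_last/k_e = 0.27/0.296 = 0.912
AUC_0→∞ (transdermal patch) = 21.84 + 0.912 = 22.752 mg/L·h
F = (AUC_ev/D_ev)/(AUC_iv/D_iv) = (22.752/600)/(9.37/150) = 0.03792/0.0624667 = 0.6070

F = 0.607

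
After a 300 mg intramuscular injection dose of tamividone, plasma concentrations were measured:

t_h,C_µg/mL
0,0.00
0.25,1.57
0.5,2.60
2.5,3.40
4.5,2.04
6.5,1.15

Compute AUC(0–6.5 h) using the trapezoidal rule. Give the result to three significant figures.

AUC = 15.3 µg/mL·h

Trapezoidal AUC_0→6.5:
  [0→0.25]: (0.00+1.57)/2 × 0.25 = 0.19625
  [0.25→0.5]: (1.57+2.60)/2 × 0.25 = 0.52125
  [0.5→2.5]: (2.60+3.40)/2 × 2 = 6.0
  [2.5→4.5]: (3.40+2.04)/2 × 2 = 5.44
  [4.5→6.5]: (2.04+1.15)/2 × 2 = 3.19
  Sum = 15.3475 µg/mL·h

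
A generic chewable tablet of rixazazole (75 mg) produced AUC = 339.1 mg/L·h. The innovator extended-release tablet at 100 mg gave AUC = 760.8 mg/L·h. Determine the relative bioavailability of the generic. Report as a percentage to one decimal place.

F_rel = 59.4%

F_rel = (AUC_test/D_test) / (AUC_ref/D_ref)
      = (339.1/75) / (760.8/100)
      = 4.52133 / 7.608 = 0.5943 = 59.43%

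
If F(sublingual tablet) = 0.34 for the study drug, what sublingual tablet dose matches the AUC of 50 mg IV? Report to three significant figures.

D_sublingual = 147 mg

For equal systemic exposure: F × D_ev = D_iv
D_ev = D_iv / F = 50 / 0.34 = 147.059 mg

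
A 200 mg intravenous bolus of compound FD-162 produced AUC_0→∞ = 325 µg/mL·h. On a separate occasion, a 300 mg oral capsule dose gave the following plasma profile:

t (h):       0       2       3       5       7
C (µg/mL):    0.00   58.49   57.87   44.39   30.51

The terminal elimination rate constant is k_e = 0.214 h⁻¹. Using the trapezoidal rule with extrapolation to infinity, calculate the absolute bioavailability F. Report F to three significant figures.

F = 0.895

Trapezoidal AUC_0→7 (oral capsule):
  [0→2]: (0.00+58.49)/2 × 2 = 58.49
  [2→3]: (58.49+57.87)/2 × 1 = 58.18
  [3→5]: (57.87+44.39)/2 × 2 = 102.26
  [5→7]: (44.39+30.51)/2 × 2 = 74.9
  Sum = 293.83 µg/mL·h
Tail: C_last/k_e = 30.51/0.214 = 142.570
AUC_0→∞ (oral capsule) = 293.83 + 142.570 = 436.4 µg/mL·h
F = (AUC_ev/D_ev)/(AUC_iv/D_iv) = (436.4/300)/(325/200) = 1.45467/1.625 = 0.8952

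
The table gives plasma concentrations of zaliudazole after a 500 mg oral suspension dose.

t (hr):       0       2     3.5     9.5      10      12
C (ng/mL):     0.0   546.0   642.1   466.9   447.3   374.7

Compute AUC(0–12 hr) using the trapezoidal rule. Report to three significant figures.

AUC = 5810 ng/mL·hr

Trapezoidal AUC_0→12:
  [0→2]: (0.0+546.0)/2 × 2 = 546.0
  [2→3.5]: (546.0+642.1)/2 × 1.5 = 891.075
  [3.5→9.5]: (642.1+466.9)/2 × 6 = 3327.0
  [9.5→10]: (466.9+447.3)/2 × 0.5 = 228.55
  [10→12]: (447.3+374.7)/2 × 2 = 822.0
  Sum = 5814.625 ng/mL·hr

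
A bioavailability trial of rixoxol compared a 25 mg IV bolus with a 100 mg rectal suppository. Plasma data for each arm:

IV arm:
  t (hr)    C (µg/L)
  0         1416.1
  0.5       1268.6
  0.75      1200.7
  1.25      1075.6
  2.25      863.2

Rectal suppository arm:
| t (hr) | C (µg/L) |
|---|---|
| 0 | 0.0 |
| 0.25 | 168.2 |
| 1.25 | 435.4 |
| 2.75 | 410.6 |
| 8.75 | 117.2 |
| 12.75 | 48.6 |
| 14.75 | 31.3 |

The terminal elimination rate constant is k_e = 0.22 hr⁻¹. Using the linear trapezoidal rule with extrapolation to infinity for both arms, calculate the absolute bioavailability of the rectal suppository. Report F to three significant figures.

Trapezoidal AUC_0→2.25 (IV):
  [0→0.5]: (1416.1+1268.6)/2 × 0.5 = 671.175
  [0.5→0.75]: (1268.6+1200.7)/2 × 0.25 = 308.6625
  [0.75→1.25]: (1200.7+1075.6)/2 × 0.5 = 569.075
  [1.25→2.25]: (1075.6+863.2)/2 × 1 = 969.4
  Sum = 2518.3125 µg/L·hr
IV tail: 863.2/0.22 = 3923.636; AUC_iv,0→∞ = 2518.3125 + 3923.636 = 6441.9485 µg/L·hr
Trapezoidal AUC_0→14.75 (rectal suppository):
  [0→0.25]: (0.0+168.2)/2 × 0.25 = 21.025
  [0.25→1.25]: (168.2+435.4)/2 × 1 = 301.8
  [1.25→2.75]: (435.4+410.6)/2 × 1.5 = 634.5
  [2.75→8.75]: (410.6+117.2)/2 × 6 = 1583.4
  [8.75→12.75]: (117.2+48.6)/2 × 4 = 331.6
  [12.75→14.75]: (48.6+31.3)/2 × 2 = 79.9
  Sum = 2952.225 µg/L·hr
rectal suppository tail: 31.3/0.22 = 142.273; AUC_ev,0→∞ = 2952.225 + 142.273 = 3094.498 µg/L·hr
F = (AUC_ev/D_ev)/(AUC_iv/D_iv) = (3094.498/100)/(6441.9485/25) = 30.94498/257.67794 = 0.1201

F = 0.120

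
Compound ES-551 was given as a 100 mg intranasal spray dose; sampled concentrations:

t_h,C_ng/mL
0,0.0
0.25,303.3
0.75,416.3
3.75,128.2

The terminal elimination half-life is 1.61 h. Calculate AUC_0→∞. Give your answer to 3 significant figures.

AUC = 1330 ng/mL·h

Trapezoidal AUC_0→3.75:
  [0→0.25]: (0.0+303.3)/2 × 0.25 = 37.9125
  [0.25→0.75]: (303.3+416.3)/2 × 0.5 = 179.9
  [0.75→3.75]: (416.3+128.2)/2 × 3 = 816.75
  Sum = 1034.5625 ng/mL·h
k_e = ln2 / t½ = 0.693147 / 1.61 = 0.4305 h^-1
Extrapolated tail: C_last / k_e = 128.2 / 0.4305 = 297.793
AUC_0→∞ = 1034.5625 + 297.793 = 1332.3555 ng/mL·h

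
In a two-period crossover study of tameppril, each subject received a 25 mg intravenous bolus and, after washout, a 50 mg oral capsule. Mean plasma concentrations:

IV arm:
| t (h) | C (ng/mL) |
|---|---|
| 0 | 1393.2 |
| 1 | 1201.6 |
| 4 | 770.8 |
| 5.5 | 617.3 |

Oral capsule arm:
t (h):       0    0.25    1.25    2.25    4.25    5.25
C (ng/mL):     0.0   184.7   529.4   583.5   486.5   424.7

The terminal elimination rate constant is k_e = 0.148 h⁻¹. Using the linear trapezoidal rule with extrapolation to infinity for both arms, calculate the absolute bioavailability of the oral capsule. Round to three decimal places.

F = 0.282

Trapezoidal AUC_0→5.5 (IV):
  [0→1]: (1393.2+1201.6)/2 × 1 = 1297.4
  [1→4]: (1201.6+770.8)/2 × 3 = 2958.6
  [4→5.5]: (770.8+617.3)/2 × 1.5 = 1041.075
  Sum = 5297.075 ng/mL·h
IV tail: 617.3/0.148 = 4170.946; AUC_iv,0→∞ = 5297.075 + 4170.946 = 9468.021 ng/mL·h
Trapezoidal AUC_0→5.25 (oral capsule):
  [0→0.25]: (0.0+184.7)/2 × 0.25 = 23.0875
  [0.25→1.25]: (184.7+529.4)/2 × 1 = 357.05
  [1.25→2.25]: (529.4+583.5)/2 × 1 = 556.45
  [2.25→4.25]: (583.5+486.5)/2 × 2 = 1070.0
  [4.25→5.25]: (486.5+424.7)/2 × 1 = 455.6
  Sum = 2462.1875 ng/mL·h
oral capsule tail: 424.7/0.148 = 2869.595; AUC_ev,0→∞ = 2462.1875 + 2869.595 = 5331.7825 ng/mL·h
F = (AUC_ev/D_ev)/(AUC_iv/D_iv) = (5331.7825/50)/(9468.021/25) = 106.63565/378.72084 = 0.2816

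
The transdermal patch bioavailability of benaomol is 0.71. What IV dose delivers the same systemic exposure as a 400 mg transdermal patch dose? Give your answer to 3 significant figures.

D_iv = 284 mg

Systemic exposure from an extravascular dose = F × D_ev, so the equivalent IV dose is F × D_ev.
D_iv = F × D_ev = 0.71 × 400 = 284 mg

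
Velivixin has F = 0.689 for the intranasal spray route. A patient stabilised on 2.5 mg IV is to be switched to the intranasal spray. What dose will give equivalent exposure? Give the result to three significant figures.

D_intranasal = 3.63 mg

For equal systemic exposure: F × D_ev = D_iv
D_ev = D_iv / F = 2.5 / 0.689 = 3.62845 mg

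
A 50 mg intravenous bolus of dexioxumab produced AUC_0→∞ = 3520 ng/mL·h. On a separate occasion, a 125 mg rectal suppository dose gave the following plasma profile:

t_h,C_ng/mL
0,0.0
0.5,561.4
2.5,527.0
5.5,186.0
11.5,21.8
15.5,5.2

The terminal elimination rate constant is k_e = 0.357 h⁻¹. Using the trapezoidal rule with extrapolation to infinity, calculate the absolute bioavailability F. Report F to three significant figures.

Trapezoidal AUC_0→15.5 (rectal suppository):
  [0→0.5]: (0.0+561.4)/2 × 0.5 = 140.35
  [0.5→2.5]: (561.4+527.0)/2 × 2 = 1088.4
  [2.5→5.5]: (527.0+186.0)/2 × 3 = 1069.5
  [5.5→11.5]: (186.0+21.8)/2 × 6 = 623.4
  [11.5→15.5]: (21.8+5.2)/2 × 4 = 54.0
  Sum = 2975.65 ng/mL·h
Tail: C_last/k_e = 5.2/0.357 = 14.566
AUC_0→∞ (rectal suppository) = 2975.65 + 14.566 = 2990.216 ng/mL·h
F = (AUC_ev/D_ev)/(AUC_iv/D_iv) = (2990.216/125)/(3520/50) = 23.921728/70.4 = 0.3398

F = 0.340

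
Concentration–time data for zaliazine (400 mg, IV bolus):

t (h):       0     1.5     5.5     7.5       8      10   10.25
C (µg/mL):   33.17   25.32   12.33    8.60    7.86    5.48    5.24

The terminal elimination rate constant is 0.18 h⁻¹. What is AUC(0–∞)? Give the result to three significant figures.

AUC = 188 µg/mL·h

Trapezoidal AUC_0→10.25:
  [0→1.5]: (33.17+25.32)/2 × 1.5 = 43.8675
  [1.5→5.5]: (25.32+12.33)/2 × 4 = 75.3
  [5.5→7.5]: (12.33+8.60)/2 × 2 = 20.93
  [7.5→8]: (8.60+7.86)/2 × 0.5 = 4.115
  [8→10]: (7.86+5.48)/2 × 2 = 13.34
  [10→10.25]: (5.48+5.24)/2 × 0.25 = 1.34
  Sum = 158.8925 µg/mL·h
Extrapolated tail: C_last / k_e = 5.24 / 0.18 = 29.111
AUC_0→∞ = 158.8925 + 29.111 = 188.0035 µg/mL·h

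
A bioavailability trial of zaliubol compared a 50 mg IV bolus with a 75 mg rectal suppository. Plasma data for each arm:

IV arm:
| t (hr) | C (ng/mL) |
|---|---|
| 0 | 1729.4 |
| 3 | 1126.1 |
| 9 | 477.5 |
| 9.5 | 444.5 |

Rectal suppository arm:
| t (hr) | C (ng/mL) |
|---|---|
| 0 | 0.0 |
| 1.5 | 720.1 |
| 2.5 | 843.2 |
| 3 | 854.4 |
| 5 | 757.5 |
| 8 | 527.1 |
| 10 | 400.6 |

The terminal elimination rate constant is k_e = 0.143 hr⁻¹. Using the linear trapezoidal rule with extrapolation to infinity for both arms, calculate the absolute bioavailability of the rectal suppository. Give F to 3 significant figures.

Trapezoidal AUC_0→9.5 (IV):
  [0→3]: (1729.4+1126.1)/2 × 3 = 4283.25
  [3→9]: (1126.1+477.5)/2 × 6 = 4810.8
  [9→9.5]: (477.5+444.5)/2 × 0.5 = 230.5
  Sum = 9324.55 ng/mL·hr
IV tail: 444.5/0.143 = 3108.392; AUC_iv,0→∞ = 9324.55 + 3108.392 = 12432.942 ng/mL·hr
Trapezoidal AUC_0→10 (rectal suppository):
  [0→1.5]: (0.0+720.1)/2 × 1.5 = 540.075
  [1.5→2.5]: (720.1+843.2)/2 × 1 = 781.65
  [2.5→3]: (843.2+854.4)/2 × 0.5 = 424.4
  [3→5]: (854.4+757.5)/2 × 2 = 1611.9
  [5→8]: (757.5+527.1)/2 × 3 = 1926.9
  [8→10]: (527.1+400.6)/2 × 2 = 927.7
  Sum = 6212.625 ng/mL·hr
rectal suppository tail: 400.6/0.143 = 2801.399; AUC_ev,0→∞ = 6212.625 + 2801.399 = 9014.024 ng/mL·hr
F = (AUC_ev/D_ev)/(AUC_iv/D_iv) = (9014.024/75)/(12432.942/50) = 120.187/248.65884 = 0.4833

F = 0.483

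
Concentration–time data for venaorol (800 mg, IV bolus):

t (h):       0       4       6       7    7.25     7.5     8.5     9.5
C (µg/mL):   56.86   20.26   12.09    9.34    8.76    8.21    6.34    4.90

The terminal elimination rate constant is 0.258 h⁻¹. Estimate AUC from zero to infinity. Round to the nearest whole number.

AUC = 234 µg/mL·h

Trapezoidal AUC_0→9.5:
  [0→4]: (56.86+20.26)/2 × 4 = 154.24
  [4→6]: (20.26+12.09)/2 × 2 = 32.35
  [6→7]: (12.09+9.34)/2 × 1 = 10.715
  [7→7.25]: (9.34+8.76)/2 × 0.25 = 2.2625
  [7.25→7.5]: (8.76+8.21)/2 × 0.25 = 2.12125
  [7.5→8.5]: (8.21+6.34)/2 × 1 = 7.275
  [8.5→9.5]: (6.34+4.90)/2 × 1 = 5.62
  Sum = 214.58375 µg/mL·h
Extrapolated tail: C_last / k_e = 4.90 / 0.258 = 18.992
AUC_0→∞ = 214.58375 + 18.992 = 233.57575 µg/mL·h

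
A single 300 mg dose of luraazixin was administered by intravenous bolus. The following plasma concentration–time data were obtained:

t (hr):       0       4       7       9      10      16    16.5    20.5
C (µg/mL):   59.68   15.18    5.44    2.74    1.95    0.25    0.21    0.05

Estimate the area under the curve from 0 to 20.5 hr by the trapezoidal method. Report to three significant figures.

AUC = 198 µg/mL·hr

Trapezoidal AUC_0→20.5:
  [0→4]: (59.68+15.18)/2 × 4 = 149.72
  [4→7]: (15.18+5.44)/2 × 3 = 30.93
  [7→9]: (5.44+2.74)/2 × 2 = 8.18
  [9→10]: (2.74+1.95)/2 × 1 = 2.345
  [10→16]: (1.95+0.25)/2 × 6 = 6.6
  [16→16.5]: (0.25+0.21)/2 × 0.5 = 0.115
  [16.5→20.5]: (0.21+0.05)/2 × 4 = 0.52
  Sum = 198.41 µg/mL·hr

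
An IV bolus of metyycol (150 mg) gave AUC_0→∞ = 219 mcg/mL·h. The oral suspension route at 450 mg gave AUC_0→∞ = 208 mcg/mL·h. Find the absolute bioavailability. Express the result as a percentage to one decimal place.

F = (AUC_ev / D_ev) / (AUC_iv / D_iv)
  = (208/450) / (219/150)
  = 0.462222 / 1.46 = 0.3166
  = 31.66%

F = 31.7%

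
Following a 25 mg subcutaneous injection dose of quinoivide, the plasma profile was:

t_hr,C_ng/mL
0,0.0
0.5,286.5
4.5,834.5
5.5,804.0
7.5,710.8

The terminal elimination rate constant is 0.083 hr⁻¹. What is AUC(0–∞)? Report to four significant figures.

AUC = 13210 ng/mL·hr

Trapezoidal AUC_0→7.5:
  [0→0.5]: (0.0+286.5)/2 × 0.5 = 71.625
  [0.5→4.5]: (286.5+834.5)/2 × 4 = 2242.0
  [4.5→5.5]: (834.5+804.0)/2 × 1 = 819.25
  [5.5→7.5]: (804.0+710.8)/2 × 2 = 1514.8
  Sum = 4647.675 ng/mL·hr
Extrapolated tail: C_last / k_e = 710.8 / 0.083 = 8563.855
AUC_0→∞ = 4647.675 + 8563.855 = 13211.53 ng/mL·hr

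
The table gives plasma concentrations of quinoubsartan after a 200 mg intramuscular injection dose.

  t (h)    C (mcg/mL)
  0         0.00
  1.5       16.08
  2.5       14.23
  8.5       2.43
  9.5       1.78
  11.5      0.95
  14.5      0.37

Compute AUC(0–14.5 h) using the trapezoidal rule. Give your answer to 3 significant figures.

AUC = 84.0 mcg/mL·h

Trapezoidal AUC_0→14.5:
  [0→1.5]: (0.00+16.08)/2 × 1.5 = 12.06
  [1.5→2.5]: (16.08+14.23)/2 × 1 = 15.155
  [2.5→8.5]: (14.23+2.43)/2 × 6 = 49.98
  [8.5→9.5]: (2.43+1.78)/2 × 1 = 2.105
  [9.5→11.5]: (1.78+0.95)/2 × 2 = 2.73
  [11.5→14.5]: (0.95+0.37)/2 × 3 = 1.98
  Sum = 84.01 mcg/mL·h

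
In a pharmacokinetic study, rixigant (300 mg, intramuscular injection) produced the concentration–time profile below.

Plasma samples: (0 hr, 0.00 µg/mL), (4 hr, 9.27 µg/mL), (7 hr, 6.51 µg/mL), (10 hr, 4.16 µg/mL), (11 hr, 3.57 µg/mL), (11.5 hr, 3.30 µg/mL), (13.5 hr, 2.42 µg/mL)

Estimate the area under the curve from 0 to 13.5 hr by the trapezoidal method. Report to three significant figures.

Trapezoidal AUC_0→13.5:
  [0→4]: (0.00+9.27)/2 × 4 = 18.54
  [4→7]: (9.27+6.51)/2 × 3 = 23.67
  [7→10]: (6.51+4.16)/2 × 3 = 16.005
  [10→11]: (4.16+3.57)/2 × 1 = 3.865
  [11→11.5]: (3.57+3.30)/2 × 0.5 = 1.7175
  [11.5→13.5]: (3.30+2.42)/2 × 2 = 5.72
  Sum = 69.5175 µg/mL·hr

AUC = 69.5 µg/mL·hr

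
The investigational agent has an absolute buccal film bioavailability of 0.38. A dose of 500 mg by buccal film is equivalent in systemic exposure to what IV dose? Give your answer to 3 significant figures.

Systemic exposure from an extravascular dose = F × D_ev, so the equivalent IV dose is F × D_ev.
D_iv = F × D_ev = 0.38 × 500 = 190 mg

D_iv = 190 mg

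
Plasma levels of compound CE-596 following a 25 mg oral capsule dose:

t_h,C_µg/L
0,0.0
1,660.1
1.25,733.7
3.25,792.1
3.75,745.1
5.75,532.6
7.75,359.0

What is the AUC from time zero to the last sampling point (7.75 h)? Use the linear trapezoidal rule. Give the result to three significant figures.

AUC = 4580 µg/L·h

Trapezoidal AUC_0→7.75:
  [0→1]: (0.0+660.1)/2 × 1 = 330.05
  [1→1.25]: (660.1+733.7)/2 × 0.25 = 174.225
  [1.25→3.25]: (733.7+792.1)/2 × 2 = 1525.8
  [3.25→3.75]: (792.1+745.1)/2 × 0.5 = 384.3
  [3.75→5.75]: (745.1+532.6)/2 × 2 = 1277.7
  [5.75→7.75]: (532.6+359.0)/2 × 2 = 891.6
  Sum = 4583.675 µg/L·h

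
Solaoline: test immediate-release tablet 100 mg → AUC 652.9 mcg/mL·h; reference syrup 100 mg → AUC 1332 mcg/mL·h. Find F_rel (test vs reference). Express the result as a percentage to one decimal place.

F_rel = (AUC_test/D_test) / (AUC_ref/D_ref)
      = (652.9/100) / (1332/100)
      = 6.529 / 13.32 = 0.4902 = 49.02%

F_rel = 49.0%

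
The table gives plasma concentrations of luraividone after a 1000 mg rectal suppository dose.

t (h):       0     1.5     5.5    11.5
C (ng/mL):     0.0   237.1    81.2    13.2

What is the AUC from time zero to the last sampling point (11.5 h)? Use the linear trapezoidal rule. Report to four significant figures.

Trapezoidal AUC_0→11.5:
  [0→1.5]: (0.0+237.1)/2 × 1.5 = 177.825
  [1.5→5.5]: (237.1+81.2)/2 × 4 = 636.6
  [5.5→11.5]: (81.2+13.2)/2 × 6 = 283.2
  Sum = 1097.625 ng/mL·h

AUC = 1098 ng/mL·h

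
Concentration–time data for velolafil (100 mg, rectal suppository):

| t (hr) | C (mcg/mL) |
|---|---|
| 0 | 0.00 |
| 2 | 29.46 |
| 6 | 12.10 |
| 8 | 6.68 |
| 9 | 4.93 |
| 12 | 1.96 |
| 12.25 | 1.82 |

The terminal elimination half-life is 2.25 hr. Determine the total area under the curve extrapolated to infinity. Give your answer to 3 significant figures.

AUC = 154 mcg/mL·hr

Trapezoidal AUC_0→12.25:
  [0→2]: (0.00+29.46)/2 × 2 = 29.46
  [2→6]: (29.46+12.10)/2 × 4 = 83.12
  [6→8]: (12.10+6.68)/2 × 2 = 18.78
  [8→9]: (6.68+4.93)/2 × 1 = 5.805
  [9→12]: (4.93+1.96)/2 × 3 = 10.335
  [12→12.25]: (1.96+1.82)/2 × 0.25 = 0.4725
  Sum = 147.9725 mcg/mL·hr
k_e = ln2 / t½ = 0.693147 / 2.25 = 0.3081 hr^-1
Extrapolated tail: C_last / k_e = 1.82 / 0.3081 = 5.907
AUC_0→∞ = 147.9725 + 5.907 = 153.8795 mcg/mL·hr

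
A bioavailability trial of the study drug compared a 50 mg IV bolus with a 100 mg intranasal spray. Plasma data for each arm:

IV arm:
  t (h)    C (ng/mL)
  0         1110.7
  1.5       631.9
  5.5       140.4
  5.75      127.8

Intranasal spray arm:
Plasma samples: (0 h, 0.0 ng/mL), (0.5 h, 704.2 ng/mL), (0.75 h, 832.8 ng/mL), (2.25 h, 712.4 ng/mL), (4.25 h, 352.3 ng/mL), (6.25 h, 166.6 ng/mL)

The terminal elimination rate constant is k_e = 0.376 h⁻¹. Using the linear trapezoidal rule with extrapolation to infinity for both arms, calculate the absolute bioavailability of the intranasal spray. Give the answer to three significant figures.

F = 0.551

Trapezoidal AUC_0→5.75 (IV):
  [0→1.5]: (1110.7+631.9)/2 × 1.5 = 1306.95
  [1.5→5.5]: (631.9+140.4)/2 × 4 = 1544.6
  [5.5→5.75]: (140.4+127.8)/2 × 0.25 = 33.525
  Sum = 2885.075 ng/mL·h
IV tail: 127.8/0.376 = 339.894; AUC_iv,0→∞ = 2885.075 + 339.894 = 3224.969 ng/mL·h
Trapezoidal AUC_0→6.25 (intranasal spray):
  [0→0.5]: (0.0+704.2)/2 × 0.5 = 176.05
  [0.5→0.75]: (704.2+832.8)/2 × 0.25 = 192.125
  [0.75→2.25]: (832.8+712.4)/2 × 1.5 = 1158.9
  [2.25→4.25]: (712.4+352.3)/2 × 2 = 1064.7
  [4.25→6.25]: (352.3+166.6)/2 × 2 = 518.9
  Sum = 3110.675 ng/mL·h
intranasal spray tail: 166.6/0.376 = 443.085; AUC_ev,0→∞ = 3110.675 + 443.085 = 3553.76 ng/mL·h
F = (AUC_ev/D_ev)/(AUC_iv/D_iv) = (3553.76/100)/(3224.969/50) = 35.5376/64.49938 = 0.5510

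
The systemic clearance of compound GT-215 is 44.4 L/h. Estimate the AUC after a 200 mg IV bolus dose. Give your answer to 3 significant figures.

AUC = 4.50 mg/L·h

AUC_0→∞ = Dose_iv / CL
        = 200 / 44.4 = 4.5045 mg/L·h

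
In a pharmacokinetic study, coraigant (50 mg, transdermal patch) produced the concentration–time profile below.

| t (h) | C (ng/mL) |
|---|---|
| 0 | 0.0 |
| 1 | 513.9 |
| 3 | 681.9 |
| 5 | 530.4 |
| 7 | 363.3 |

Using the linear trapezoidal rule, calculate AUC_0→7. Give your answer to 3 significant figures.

Trapezoidal AUC_0→7:
  [0→1]: (0.0+513.9)/2 × 1 = 256.95
  [1→3]: (513.9+681.9)/2 × 2 = 1195.8
  [3→5]: (681.9+530.4)/2 × 2 = 1212.3
  [5→7]: (530.4+363.3)/2 × 2 = 893.7
  Sum = 3558.75 ng/mL·h

AUC = 3560 ng/mL·h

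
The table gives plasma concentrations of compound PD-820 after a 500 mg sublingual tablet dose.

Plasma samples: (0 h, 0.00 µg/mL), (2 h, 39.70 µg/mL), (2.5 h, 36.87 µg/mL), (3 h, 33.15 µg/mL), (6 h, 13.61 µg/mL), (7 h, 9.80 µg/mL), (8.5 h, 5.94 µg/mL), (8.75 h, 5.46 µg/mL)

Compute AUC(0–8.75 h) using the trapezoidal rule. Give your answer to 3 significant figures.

Trapezoidal AUC_0→8.75:
  [0→2]: (0.00+39.70)/2 × 2 = 39.7
  [2→2.5]: (39.70+36.87)/2 × 0.5 = 19.1425
  [2.5→3]: (36.87+33.15)/2 × 0.5 = 17.505
  [3→6]: (33.15+13.61)/2 × 3 = 70.14
  [6→7]: (13.61+9.80)/2 × 1 = 11.705
  [7→8.5]: (9.80+5.94)/2 × 1.5 = 11.805
  [8.5→8.75]: (5.94+5.46)/2 × 0.25 = 1.425
  Sum = 171.4225 µg/mL·h

AUC = 171 µg/mL·h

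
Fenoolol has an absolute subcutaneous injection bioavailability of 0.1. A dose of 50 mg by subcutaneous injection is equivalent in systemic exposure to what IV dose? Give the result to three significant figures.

D_iv = 5.00 mg

Systemic exposure from an extravascular dose = F × D_ev, so the equivalent IV dose is F × D_ev.
D_iv = F × D_ev = 0.1 × 50 = 5 mg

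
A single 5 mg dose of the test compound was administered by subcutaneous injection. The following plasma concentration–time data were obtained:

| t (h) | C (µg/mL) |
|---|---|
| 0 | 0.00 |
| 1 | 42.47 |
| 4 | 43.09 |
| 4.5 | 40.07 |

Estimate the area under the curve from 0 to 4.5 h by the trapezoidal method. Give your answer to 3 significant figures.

Trapezoidal AUC_0→4.5:
  [0→1]: (0.00+42.47)/2 × 1 = 21.235
  [1→4]: (42.47+43.09)/2 × 3 = 128.34
  [4→4.5]: (43.09+40.07)/2 × 0.5 = 20.79
  Sum = 170.365 µg/mL·h

AUC = 170 µg/mL·h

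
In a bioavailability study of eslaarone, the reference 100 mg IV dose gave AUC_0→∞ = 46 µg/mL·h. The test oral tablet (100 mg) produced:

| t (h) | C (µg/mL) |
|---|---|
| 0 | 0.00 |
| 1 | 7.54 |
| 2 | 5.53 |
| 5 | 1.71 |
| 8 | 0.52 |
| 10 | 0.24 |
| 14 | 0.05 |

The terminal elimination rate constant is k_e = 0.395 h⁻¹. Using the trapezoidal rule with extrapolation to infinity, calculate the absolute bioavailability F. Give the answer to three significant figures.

Trapezoidal AUC_0→14 (oral tablet):
  [0→1]: (0.00+7.54)/2 × 1 = 3.77
  [1→2]: (7.54+5.53)/2 × 1 = 6.535
  [2→5]: (5.53+1.71)/2 × 3 = 10.86
  [5→8]: (1.71+0.52)/2 × 3 = 3.345
  [8→10]: (0.52+0.24)/2 × 2 = 0.76
  [10→14]: (0.24+0.05)/2 × 4 = 0.58
  Sum = 25.85 µg/mL·h
Tail: C_last/k_e = 0.05/0.395 = 0.127
AUC_0→∞ (oral tablet) = 25.85 + 0.127 = 25.977 µg/mL·h
F = (AUC_ev/D_ev)/(AUC_iv/D_iv) = (25.977/100)/(46/100) = 0.25977/0.46 = 0.5647

F = 0.565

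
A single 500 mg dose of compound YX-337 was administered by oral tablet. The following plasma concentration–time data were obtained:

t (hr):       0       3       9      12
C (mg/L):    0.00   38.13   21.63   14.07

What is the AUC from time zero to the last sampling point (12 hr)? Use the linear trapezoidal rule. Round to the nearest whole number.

AUC = 290 mg/L·hr

Trapezoidal AUC_0→12:
  [0→3]: (0.00+38.13)/2 × 3 = 57.195
  [3→9]: (38.13+21.63)/2 × 6 = 179.28
  [9→12]: (21.63+14.07)/2 × 3 = 53.55
  Sum = 290.025 mg/L·hr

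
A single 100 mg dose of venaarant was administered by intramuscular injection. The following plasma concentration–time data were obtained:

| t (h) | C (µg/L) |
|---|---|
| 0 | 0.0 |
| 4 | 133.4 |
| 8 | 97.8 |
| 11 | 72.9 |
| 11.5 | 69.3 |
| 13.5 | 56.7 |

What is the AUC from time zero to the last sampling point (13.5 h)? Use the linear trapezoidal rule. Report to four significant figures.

Trapezoidal AUC_0→13.5:
  [0→4]: (0.0+133.4)/2 × 4 = 266.8
  [4→8]: (133.4+97.8)/2 × 4 = 462.4
  [8→11]: (97.8+72.9)/2 × 3 = 256.05
  [11→11.5]: (72.9+69.3)/2 × 0.5 = 35.55
  [11.5→13.5]: (69.3+56.7)/2 × 2 = 126.0
  Sum = 1146.8 µg/L·h

AUC = 1147 µg/L·h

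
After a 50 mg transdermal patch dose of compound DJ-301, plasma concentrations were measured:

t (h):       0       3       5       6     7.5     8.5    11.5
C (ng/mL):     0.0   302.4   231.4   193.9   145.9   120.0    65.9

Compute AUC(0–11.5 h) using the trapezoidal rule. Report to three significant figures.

Trapezoidal AUC_0→11.5:
  [0→3]: (0.0+302.4)/2 × 3 = 453.6
  [3→5]: (302.4+231.4)/2 × 2 = 533.8
  [5→6]: (231.4+193.9)/2 × 1 = 212.65
  [6→7.5]: (193.9+145.9)/2 × 1.5 = 254.85
  [7.5→8.5]: (145.9+120.0)/2 × 1 = 132.95
  [8.5→11.5]: (120.0+65.9)/2 × 3 = 278.85
  Sum = 1866.7 ng/mL·h

AUC = 1870 ng/mL·h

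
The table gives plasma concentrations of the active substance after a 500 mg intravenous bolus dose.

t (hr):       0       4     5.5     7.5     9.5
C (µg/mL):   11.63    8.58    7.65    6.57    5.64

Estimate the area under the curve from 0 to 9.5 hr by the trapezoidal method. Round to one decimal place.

Trapezoidal AUC_0→9.5:
  [0→4]: (11.63+8.58)/2 × 4 = 40.42
  [4→5.5]: (8.58+7.65)/2 × 1.5 = 12.1725
  [5.5→7.5]: (7.65+6.57)/2 × 2 = 14.22
  [7.5→9.5]: (6.57+5.64)/2 × 2 = 12.21
  Sum = 79.0225 µg/mL·hr

AUC = 79.0 µg/mL·hr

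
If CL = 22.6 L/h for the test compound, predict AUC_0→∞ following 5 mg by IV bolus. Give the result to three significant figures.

AUC = 0.221 mg/L·h

AUC_0→∞ = Dose_iv / CL
        = 5 / 22.6 = 0.221239 mg/L·h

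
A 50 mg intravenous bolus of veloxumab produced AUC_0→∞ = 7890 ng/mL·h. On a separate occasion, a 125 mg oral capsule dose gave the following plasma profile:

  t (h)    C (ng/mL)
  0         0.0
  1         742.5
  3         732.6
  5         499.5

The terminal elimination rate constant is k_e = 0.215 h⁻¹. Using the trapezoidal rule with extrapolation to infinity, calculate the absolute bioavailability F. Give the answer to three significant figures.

F = 0.274

Trapezoidal AUC_0→5 (oral capsule):
  [0→1]: (0.0+742.5)/2 × 1 = 371.25
  [1→3]: (742.5+732.6)/2 × 2 = 1475.1
  [3→5]: (732.6+499.5)/2 × 2 = 1232.1
  Sum = 3078.45 ng/mL·h
Tail: C_last/k_e = 499.5/0.215 = 2323.256
AUC_0→∞ (oral capsule) = 3078.45 + 2323.256 = 5401.706 ng/mL·h
F = (AUC_ev/D_ev)/(AUC_iv/D_iv) = (5401.706/125)/(7890/50) = 43.213648/157.8 = 0.2739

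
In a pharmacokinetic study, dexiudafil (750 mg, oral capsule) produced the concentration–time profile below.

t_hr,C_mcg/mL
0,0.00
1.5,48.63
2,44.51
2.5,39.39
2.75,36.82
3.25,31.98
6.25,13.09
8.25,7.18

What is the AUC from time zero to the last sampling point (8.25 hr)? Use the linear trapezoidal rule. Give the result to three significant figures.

Trapezoidal AUC_0→8.25:
  [0→1.5]: (0.00+48.63)/2 × 1.5 = 36.4725
  [1.5→2]: (48.63+44.51)/2 × 0.5 = 23.285
  [2→2.5]: (44.51+39.39)/2 × 0.5 = 20.975
  [2.5→2.75]: (39.39+36.82)/2 × 0.25 = 9.52625
  [2.75→3.25]: (36.82+31.98)/2 × 0.5 = 17.2
  [3.25→6.25]: (31.98+13.09)/2 × 3 = 67.605
  [6.25→8.25]: (13.09+7.18)/2 × 2 = 20.27
  Sum = 195.33375 mcg/mL·hr

AUC = 195 mcg/mL·hr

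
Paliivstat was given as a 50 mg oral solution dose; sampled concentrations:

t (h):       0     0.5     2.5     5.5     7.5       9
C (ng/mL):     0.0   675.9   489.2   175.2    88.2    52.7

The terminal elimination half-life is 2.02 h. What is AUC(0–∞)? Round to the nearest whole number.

Trapezoidal AUC_0→9:
  [0→0.5]: (0.0+675.9)/2 × 0.5 = 168.975
  [0.5→2.5]: (675.9+489.2)/2 × 2 = 1165.1
  [2.5→5.5]: (489.2+175.2)/2 × 3 = 996.6
  [5.5→7.5]: (175.2+88.2)/2 × 2 = 263.4
  [7.5→9]: (88.2+52.7)/2 × 1.5 = 105.675
  Sum = 2699.75 ng/mL·h
k_e = ln2 / t½ = 0.693147 / 2.02 = 0.3431 h^-1
Extrapolated tail: C_last / k_e = 52.7 / 0.3431 = 153.600
AUC_0→∞ = 2699.75 + 153.600 = 2853.35 ng/mL·h

AUC = 2853 ng/mL·h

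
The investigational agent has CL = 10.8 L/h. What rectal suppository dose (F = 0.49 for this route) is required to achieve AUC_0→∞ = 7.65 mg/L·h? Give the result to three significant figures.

Dose = 169 mg

Dose = CL × AUC_0→∞ / F
     = 10.8 × 7.65 / 0.49 = 168.612 mg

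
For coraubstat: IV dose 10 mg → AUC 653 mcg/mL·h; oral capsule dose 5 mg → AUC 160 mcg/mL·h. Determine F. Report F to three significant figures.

F = (AUC_ev / D_ev) / (AUC_iv / D_iv)
  = (160/5) / (653/10)
  = 32 / 65.3 = 0.4900

F = 0.490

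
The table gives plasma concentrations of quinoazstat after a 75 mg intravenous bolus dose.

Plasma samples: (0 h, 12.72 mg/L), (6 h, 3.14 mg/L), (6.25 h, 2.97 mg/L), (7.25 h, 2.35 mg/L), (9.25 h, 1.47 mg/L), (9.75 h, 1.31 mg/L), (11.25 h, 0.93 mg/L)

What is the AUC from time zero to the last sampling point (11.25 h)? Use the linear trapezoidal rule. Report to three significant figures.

Trapezoidal AUC_0→11.25:
  [0→6]: (12.72+3.14)/2 × 6 = 47.58
  [6→6.25]: (3.14+2.97)/2 × 0.25 = 0.76375
  [6.25→7.25]: (2.97+2.35)/2 × 1 = 2.66
  [7.25→9.25]: (2.35+1.47)/2 × 2 = 3.82
  [9.25→9.75]: (1.47+1.31)/2 × 0.5 = 0.695
  [9.75→11.25]: (1.31+0.93)/2 × 1.5 = 1.68
  Sum = 57.19875 mg/L·h

AUC = 57.2 mg/L·h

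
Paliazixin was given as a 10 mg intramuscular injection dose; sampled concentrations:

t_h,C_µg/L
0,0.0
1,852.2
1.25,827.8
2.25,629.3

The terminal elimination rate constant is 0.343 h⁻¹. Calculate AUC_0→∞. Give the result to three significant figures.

Trapezoidal AUC_0→2.25:
  [0→1]: (0.0+852.2)/2 × 1 = 426.1
  [1→1.25]: (852.2+827.8)/2 × 0.25 = 210.0
  [1.25→2.25]: (827.8+629.3)/2 × 1 = 728.55
  Sum = 1364.65 µg/L·h
Extrapolated tail: C_last / k_e = 629.3 / 0.343 = 1834.694
AUC_0→∞ = 1364.65 + 1834.694 = 3199.344 µg/L·h

AUC = 3200 µg/L·h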